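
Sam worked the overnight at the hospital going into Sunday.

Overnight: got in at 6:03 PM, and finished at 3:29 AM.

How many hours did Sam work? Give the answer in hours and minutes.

Overnight: 6:03 PM → midnight = 5 h 57 min; midnight → 3:29 AM = 3 h 29 min; span 9 h 26 min

9 h 26 min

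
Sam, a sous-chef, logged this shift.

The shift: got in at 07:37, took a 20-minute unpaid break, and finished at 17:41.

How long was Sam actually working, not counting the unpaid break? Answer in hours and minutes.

9 h 44 min

The shift: 07:37–17:41 = 10 h 4 min; less 20 min break → 9 h 44 min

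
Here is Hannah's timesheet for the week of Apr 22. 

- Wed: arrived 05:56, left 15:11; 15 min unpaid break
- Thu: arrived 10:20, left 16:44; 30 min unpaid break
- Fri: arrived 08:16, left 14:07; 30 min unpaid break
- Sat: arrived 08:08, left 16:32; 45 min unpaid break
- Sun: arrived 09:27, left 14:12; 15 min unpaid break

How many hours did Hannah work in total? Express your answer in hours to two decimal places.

32.40 hours

Wed: 05:56–15:11 = 9 h 15 min; less 15 min break → 9 h 0 min
Thu: 10:20–16:44 = 6 h 24 min; less 30 min break → 5 h 54 min
Fri: 08:16–14:07 = 5 h 51 min; less 30 min break → 5 h 21 min
Sat: 08:08–16:32 = 8 h 24 min; less 45 min break → 7 h 39 min
Sun: 09:27–14:12 = 4 h 45 min; less 15 min break → 4 h 30 min
Total: 9 h 0 min + 5 h 54 min + 5 h 21 min + 7 h 39 min + 4 h 30 min = 32 h 24 min.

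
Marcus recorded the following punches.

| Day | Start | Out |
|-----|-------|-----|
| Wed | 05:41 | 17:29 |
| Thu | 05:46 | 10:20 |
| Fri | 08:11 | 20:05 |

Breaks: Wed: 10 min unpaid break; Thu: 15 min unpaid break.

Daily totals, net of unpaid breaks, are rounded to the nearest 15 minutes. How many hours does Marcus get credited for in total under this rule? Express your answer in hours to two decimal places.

28.00 hours

Wed: 05:41–17:29 = 11 h 48 min − 10 min = 11 h 38 min → rounds to 11 h 45 min
Thu: 05:46–10:20 = 4 h 34 min − 15 min = 4 h 19 min → rounds to 4 h 15 min
Fri: 08:11–20:05 = 11 h 54 min → rounds to 12 h 0 min
Total credited: 28 h 0 min.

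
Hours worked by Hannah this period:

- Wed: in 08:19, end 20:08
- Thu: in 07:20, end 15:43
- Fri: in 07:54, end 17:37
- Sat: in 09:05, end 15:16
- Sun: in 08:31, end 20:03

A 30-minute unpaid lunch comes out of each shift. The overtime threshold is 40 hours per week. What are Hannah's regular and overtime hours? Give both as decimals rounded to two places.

Wed: 08:19–20:08 = 11 h 49 min; less 30 min break → 11 h 19 min
Thu: 07:20–15:43 = 8 h 23 min; less 30 min break → 7 h 53 min
Fri: 07:54–17:37 = 9 h 43 min; less 30 min break → 9 h 13 min
Sat: 09:05–15:16 = 6 h 11 min; less 30 min break → 5 h 41 min
Sun: 08:31–20:03 = 11 h 32 min; less 30 min break → 11 h 2 min
Total worked: 45 h 8 min = 45.13 h.
Threshold 40 h → overtime 5 h 8 min, regular 40 h 0 min.

Regular 40.00 hours, overtime 5.13 hours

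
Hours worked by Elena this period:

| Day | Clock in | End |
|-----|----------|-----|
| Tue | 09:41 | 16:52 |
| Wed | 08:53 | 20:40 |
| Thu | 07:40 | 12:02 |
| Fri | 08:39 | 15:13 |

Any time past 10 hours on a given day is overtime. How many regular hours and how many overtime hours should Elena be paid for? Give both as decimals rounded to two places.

Tue: 09:41–16:52 = 7 h 11 min
Wed: 08:53–20:40 = 11 h 47 min
Thu: 07:40–12:02 = 4 h 22 min
Fri: 08:39–15:13 = 6 h 34 min
Tue reg 7 h 11 min / OT 0 h 0 min; Wed reg 10 h 0 min / OT 1 h 47 min; Thu reg 4 h 22 min / OT 0 h 0 min; Fri reg 6 h 34 min / OT 0 h 0 min.
Totals: regular 28 h 7 min, overtime 1 h 47 min.

Regular 28.12 hours, overtime 1.78 hours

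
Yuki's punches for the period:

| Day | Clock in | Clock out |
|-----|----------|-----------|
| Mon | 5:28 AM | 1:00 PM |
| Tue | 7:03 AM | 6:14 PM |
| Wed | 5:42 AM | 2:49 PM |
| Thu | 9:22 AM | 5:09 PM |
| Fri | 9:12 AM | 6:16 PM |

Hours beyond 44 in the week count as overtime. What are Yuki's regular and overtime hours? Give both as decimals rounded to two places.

Mon: 5:28 AM–1:00 PM = 7 h 32 min
Tue: 7:03 AM–6:14 PM = 11 h 11 min
Wed: 5:42 AM–2:49 PM = 9 h 7 min
Thu: 9:22 AM–5:09 PM = 7 h 47 min
Fri: 9:12 AM–6:16 PM = 9 h 4 min
Total worked: 44 h 41 min = 44.68 h.
Threshold 44 h → overtime 0 h 41 min, regular 44 h 0 min.

Regular 44.00 hours, overtime 0.68 hours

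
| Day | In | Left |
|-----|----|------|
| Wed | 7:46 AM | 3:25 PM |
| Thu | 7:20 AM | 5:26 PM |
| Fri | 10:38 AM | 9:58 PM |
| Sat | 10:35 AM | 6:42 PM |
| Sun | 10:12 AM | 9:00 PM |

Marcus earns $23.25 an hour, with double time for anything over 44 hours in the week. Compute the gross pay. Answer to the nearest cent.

Wed: 7:46 AM–3:25 PM = 7 h 39 min
Thu: 7:20 AM–5:26 PM = 10 h 6 min
Fri: 10:38 AM–9:58 PM = 11 h 20 min
Sat: 10:35 AM–6:42 PM = 8 h 7 min
Sun: 10:12 AM–9:00 PM = 10 h 48 min
Total worked: 48 h 0 min = 2880 min.
Regular 44 h 0 min = 2640 min at $23.25/h; overtime 4 h 0 min = 240 min at $46.50/h.
Pay = (2640 × $23.25 + 240 × $46.50) ÷ 60 = $1209.00.

$1209.00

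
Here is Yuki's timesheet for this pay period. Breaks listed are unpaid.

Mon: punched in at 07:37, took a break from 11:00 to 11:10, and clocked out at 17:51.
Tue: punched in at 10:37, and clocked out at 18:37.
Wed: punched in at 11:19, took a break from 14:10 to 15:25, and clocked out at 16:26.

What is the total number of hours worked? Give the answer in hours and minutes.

21 h 56 min

Mon: 07:37–17:51 = 10 h 14 min; less 10 min break → 10 h 4 min
Tue: 10:37–18:37 = 8 h 0 min
Wed: 11:19–16:26 = 5 h 7 min; less 75 min break → 3 h 52 min
Total: 10 h 4 min + 8 h 0 min + 3 h 52 min = 21 h 56 min.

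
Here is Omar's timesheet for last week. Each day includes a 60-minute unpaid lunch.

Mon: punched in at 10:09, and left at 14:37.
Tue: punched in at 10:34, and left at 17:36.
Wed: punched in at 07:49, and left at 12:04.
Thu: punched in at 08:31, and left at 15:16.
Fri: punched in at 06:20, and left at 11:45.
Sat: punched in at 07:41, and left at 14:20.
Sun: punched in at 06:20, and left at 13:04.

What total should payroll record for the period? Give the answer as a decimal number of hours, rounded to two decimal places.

Mon: 10:09–14:37 = 4 h 28 min; less 60 min break → 3 h 28 min
Tue: 10:34–17:36 = 7 h 2 min; less 60 min break → 6 h 2 min
Wed: 07:49–12:04 = 4 h 15 min; less 60 min break → 3 h 15 min
Thu: 08:31–15:16 = 6 h 45 min; less 60 min break → 5 h 45 min
Fri: 06:20–11:45 = 5 h 25 min; less 60 min break → 4 h 25 min
Sat: 07:41–14:20 = 6 h 39 min; less 60 min break → 5 h 39 min
Sun: 06:20–13:04 = 6 h 44 min; less 60 min break → 5 h 44 min
Total: 3 h 28 min + 6 h 2 min + 3 h 15 min + 5 h 45 min + 4 h 25 min + 5 h 39 min + 5 h 44 min = 34 h 18 min.

34.30 hours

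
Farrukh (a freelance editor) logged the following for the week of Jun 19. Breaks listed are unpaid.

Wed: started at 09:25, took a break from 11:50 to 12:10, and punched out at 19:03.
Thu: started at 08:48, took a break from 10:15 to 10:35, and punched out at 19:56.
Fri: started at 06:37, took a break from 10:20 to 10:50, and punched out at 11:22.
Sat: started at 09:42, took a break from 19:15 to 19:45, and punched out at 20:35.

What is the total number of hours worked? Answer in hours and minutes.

34 h 44 min

Wed: 09:25–19:03 = 9 h 38 min; less 20 min break → 9 h 18 min
Thu: 08:48–19:56 = 11 h 8 min; less 20 min break → 10 h 48 min
Fri: 06:37–11:22 = 4 h 45 min; less 30 min break → 4 h 15 min
Sat: 09:42–20:35 = 10 h 53 min; less 30 min break → 10 h 23 min
Total: 9 h 18 min + 10 h 48 min + 4 h 15 min + 10 h 23 min = 34 h 44 min.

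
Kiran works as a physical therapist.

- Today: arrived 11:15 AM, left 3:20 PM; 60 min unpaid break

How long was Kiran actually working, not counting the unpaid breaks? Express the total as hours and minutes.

3 h 5 min

Today: 11:15 AM–3:20 PM = 4 h 5 min; less 60 min break → 3 h 5 min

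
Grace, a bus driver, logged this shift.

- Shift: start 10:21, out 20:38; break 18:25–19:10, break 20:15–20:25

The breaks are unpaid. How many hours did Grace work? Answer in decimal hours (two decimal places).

Shift: 10:21–20:38 = 10 h 17 min; less 55 min break → 9 h 22 min

9.37 hours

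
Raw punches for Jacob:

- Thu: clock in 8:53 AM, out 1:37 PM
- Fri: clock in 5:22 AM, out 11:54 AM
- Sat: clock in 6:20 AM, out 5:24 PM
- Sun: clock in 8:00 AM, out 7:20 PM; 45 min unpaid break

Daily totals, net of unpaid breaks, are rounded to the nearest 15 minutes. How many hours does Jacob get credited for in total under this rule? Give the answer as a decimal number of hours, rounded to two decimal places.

32.75 hours

Thu: 8:53 AM–1:37 PM = 4 h 44 min → rounds to 4 h 45 min
Fri: 5:22 AM–11:54 AM = 6 h 32 min → rounds to 6 h 30 min
Sat: 6:20 AM–5:24 PM = 11 h 4 min → rounds to 11 h 0 min
Sun: 8:00 AM–7:20 PM = 11 h 20 min − 45 min = 10 h 35 min → rounds to 10 h 30 min
Total credited: 32 h 45 min.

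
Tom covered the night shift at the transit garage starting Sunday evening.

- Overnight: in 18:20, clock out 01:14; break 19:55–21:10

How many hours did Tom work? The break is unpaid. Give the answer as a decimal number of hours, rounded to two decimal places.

Overnight: 18:20 → midnight = 5 h 40 min; midnight → 01:14 = 1 h 14 min; span 6 h 54 min; less 75 min break → 5 h 39 min

5.65 hours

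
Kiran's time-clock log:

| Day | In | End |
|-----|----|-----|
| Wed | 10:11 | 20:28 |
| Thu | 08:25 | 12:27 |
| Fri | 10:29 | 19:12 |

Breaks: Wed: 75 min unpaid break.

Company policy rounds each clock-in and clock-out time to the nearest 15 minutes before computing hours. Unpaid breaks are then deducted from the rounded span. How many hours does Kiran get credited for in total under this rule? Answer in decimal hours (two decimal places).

21.75 hours

Wed: in 10:11→10:15, out 20:28→20:30; 10 h 15 min − 75 min = 9 h 0 min
Thu: in 08:25→08:30, out 12:27→12:30; 4 h 0 min
Fri: in 10:29→10:30, out 19:12→19:15; 8 h 45 min
Total credited: 21 h 45 min.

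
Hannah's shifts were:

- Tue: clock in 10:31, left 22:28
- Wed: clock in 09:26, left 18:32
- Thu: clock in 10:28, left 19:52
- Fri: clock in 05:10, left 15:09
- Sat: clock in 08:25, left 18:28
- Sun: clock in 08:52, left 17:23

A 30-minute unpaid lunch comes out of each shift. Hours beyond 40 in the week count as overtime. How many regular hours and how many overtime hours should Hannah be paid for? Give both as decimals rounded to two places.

Regular 40.00 hours, overtime 16.00 hours

Tue: 10:31–22:28 = 11 h 57 min; less 30 min break → 11 h 27 min
Wed: 09:26–18:32 = 9 h 6 min; less 30 min break → 8 h 36 min
Thu: 10:28–19:52 = 9 h 24 min; less 30 min break → 8 h 54 min
Fri: 05:10–15:09 = 9 h 59 min; less 30 min break → 9 h 29 min
Sat: 08:25–18:28 = 10 h 3 min; less 30 min break → 9 h 33 min
Sun: 08:52–17:23 = 8 h 31 min; less 30 min break → 8 h 1 min
Total worked: 56 h 0 min = 56.00 h.
Threshold 40 h → overtime 16 h 0 min, regular 40 h 0 min.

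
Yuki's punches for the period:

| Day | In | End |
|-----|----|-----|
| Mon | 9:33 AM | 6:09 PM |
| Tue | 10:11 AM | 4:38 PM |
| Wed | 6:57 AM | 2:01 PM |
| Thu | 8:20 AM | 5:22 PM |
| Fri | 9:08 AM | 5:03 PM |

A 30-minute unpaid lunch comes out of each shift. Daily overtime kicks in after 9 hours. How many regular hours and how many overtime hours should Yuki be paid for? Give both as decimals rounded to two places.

Mon: 9:33 AM–6:09 PM = 8 h 36 min; less 30 min break → 8 h 6 min
Tue: 10:11 AM–4:38 PM = 6 h 27 min; less 30 min break → 5 h 57 min
Wed: 6:57 AM–2:01 PM = 7 h 4 min; less 30 min break → 6 h 34 min
Thu: 8:20 AM–5:22 PM = 9 h 2 min; less 30 min break → 8 h 32 min
Fri: 9:08 AM–5:03 PM = 7 h 55 min; less 30 min break → 7 h 25 min
Mon reg 8 h 6 min / OT 0 h 0 min; Tue reg 5 h 57 min / OT 0 h 0 min; Wed reg 6 h 34 min / OT 0 h 0 min; Thu reg 8 h 32 min / OT 0 h 0 min; Fri reg 7 h 25 min / OT 0 h 0 min.
Totals: regular 36 h 34 min, overtime 0 h 0 min.

Regular 36.57 hours, overtime 0.00 hours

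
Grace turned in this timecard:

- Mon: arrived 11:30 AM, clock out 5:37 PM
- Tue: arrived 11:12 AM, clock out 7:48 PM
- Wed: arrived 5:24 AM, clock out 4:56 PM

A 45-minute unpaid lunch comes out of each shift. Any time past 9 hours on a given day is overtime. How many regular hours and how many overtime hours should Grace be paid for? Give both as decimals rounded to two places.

Mon: 11:30 AM–5:37 PM = 6 h 7 min; less 45 min break → 5 h 22 min
Tue: 11:12 AM–7:48 PM = 8 h 36 min; less 45 min break → 7 h 51 min
Wed: 5:24 AM–4:56 PM = 11 h 32 min; less 45 min break → 10 h 47 min
Mon reg 5 h 22 min / OT 0 h 0 min; Tue reg 7 h 51 min / OT 0 h 0 min; Wed reg 9 h 0 min / OT 1 h 47 min.
Totals: regular 22 h 13 min, overtime 1 h 47 min.

Regular 22.22 hours, overtime 1.78 hours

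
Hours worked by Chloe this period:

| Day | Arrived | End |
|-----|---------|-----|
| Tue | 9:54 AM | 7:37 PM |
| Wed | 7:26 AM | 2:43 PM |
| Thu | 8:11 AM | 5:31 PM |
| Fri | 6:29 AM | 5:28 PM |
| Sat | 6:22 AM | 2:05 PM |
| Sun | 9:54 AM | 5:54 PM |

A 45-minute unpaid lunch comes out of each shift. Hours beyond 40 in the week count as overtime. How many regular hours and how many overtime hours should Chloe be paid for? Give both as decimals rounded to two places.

Tue: 9:54 AM–7:37 PM = 9 h 43 min; less 45 min break → 8 h 58 min
Wed: 7:26 AM–2:43 PM = 7 h 17 min; less 45 min break → 6 h 32 min
Thu: 8:11 AM–5:31 PM = 9 h 20 min; less 45 min break → 8 h 35 min
Fri: 6:29 AM–5:28 PM = 10 h 59 min; less 45 min break → 10 h 14 min
Sat: 6:22 AM–2:05 PM = 7 h 43 min; less 45 min break → 6 h 58 min
Sun: 9:54 AM–5:54 PM = 8 h 0 min; less 45 min break → 7 h 15 min
Total worked: 48 h 32 min = 48.53 h.
Threshold 40 h → overtime 8 h 32 min, regular 40 h 0 min.

Regular 40.00 hours, overtime 8.53 hours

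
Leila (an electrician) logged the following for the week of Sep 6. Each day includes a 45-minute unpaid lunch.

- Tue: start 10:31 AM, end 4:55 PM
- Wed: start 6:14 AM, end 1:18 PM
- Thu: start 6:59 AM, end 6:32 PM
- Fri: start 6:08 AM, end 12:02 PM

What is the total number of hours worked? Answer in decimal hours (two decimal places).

Tue: 10:31 AM–4:55 PM = 6 h 24 min; less 45 min break → 5 h 39 min
Wed: 6:14 AM–1:18 PM = 7 h 4 min; less 45 min break → 6 h 19 min
Thu: 6:59 AM–6:32 PM = 11 h 33 min; less 45 min break → 10 h 48 min
Fri: 6:08 AM–12:02 PM = 5 h 54 min; less 45 min break → 5 h 9 min
Total: 5 h 39 min + 6 h 19 min + 10 h 48 min + 5 h 9 min = 27 h 55 min.

27.92 hours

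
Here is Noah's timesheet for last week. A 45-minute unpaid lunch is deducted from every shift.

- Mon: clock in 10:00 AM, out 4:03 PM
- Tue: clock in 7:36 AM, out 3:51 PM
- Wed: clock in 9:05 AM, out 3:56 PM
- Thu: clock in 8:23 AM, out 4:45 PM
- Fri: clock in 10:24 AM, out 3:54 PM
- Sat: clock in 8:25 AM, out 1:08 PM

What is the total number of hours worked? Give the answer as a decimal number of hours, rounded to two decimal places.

35.23 hours

Mon: 10:00 AM–4:03 PM = 6 h 3 min; less 45 min break → 5 h 18 min
Tue: 7:36 AM–3:51 PM = 8 h 15 min; less 45 min break → 7 h 30 min
Wed: 9:05 AM–3:56 PM = 6 h 51 min; less 45 min break → 6 h 6 min
Thu: 8:23 AM–4:45 PM = 8 h 22 min; less 45 min break → 7 h 37 min
Fri: 10:24 AM–3:54 PM = 5 h 30 min; less 45 min break → 4 h 45 min
Sat: 8:25 AM–1:08 PM = 4 h 43 min; less 45 min break → 3 h 58 min
Total: 5 h 18 min + 7 h 30 min + 6 h 6 min + 7 h 37 min + 4 h 45 min + 3 h 58 min = 35 h 14 min.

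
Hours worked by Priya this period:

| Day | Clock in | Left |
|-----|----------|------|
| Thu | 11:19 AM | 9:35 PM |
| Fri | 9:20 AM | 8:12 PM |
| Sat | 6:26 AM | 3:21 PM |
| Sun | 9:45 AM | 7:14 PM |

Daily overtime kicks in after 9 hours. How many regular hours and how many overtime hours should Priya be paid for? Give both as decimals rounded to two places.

Regular 35.92 hours, overtime 3.62 hours

Thu: 11:19 AM–9:35 PM = 10 h 16 min
Fri: 9:20 AM–8:12 PM = 10 h 52 min
Sat: 6:26 AM–3:21 PM = 8 h 55 min
Sun: 9:45 AM–7:14 PM = 9 h 29 min
Thu reg 9 h 0 min / OT 1 h 16 min; Fri reg 9 h 0 min / OT 1 h 52 min; Sat reg 8 h 55 min / OT 0 h 0 min; Sun reg 9 h 0 min / OT 0 h 29 min.
Totals: regular 35 h 55 min, overtime 3 h 37 min.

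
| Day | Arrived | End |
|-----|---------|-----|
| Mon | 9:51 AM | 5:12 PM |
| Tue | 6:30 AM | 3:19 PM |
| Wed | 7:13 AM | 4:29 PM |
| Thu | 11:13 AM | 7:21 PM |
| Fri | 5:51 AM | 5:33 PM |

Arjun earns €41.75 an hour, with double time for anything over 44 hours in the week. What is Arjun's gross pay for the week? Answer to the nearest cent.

Mon: 9:51 AM–5:12 PM = 7 h 21 min
Tue: 6:30 AM–3:19 PM = 8 h 49 min
Wed: 7:13 AM–4:29 PM = 9 h 16 min
Thu: 11:13 AM–7:21 PM = 8 h 8 min
Fri: 5:51 AM–5:33 PM = 11 h 42 min
Total worked: 45 h 16 min = 2716 min.
Regular 44 h 0 min = 2640 min at €41.75/h; overtime 1 h 16 min = 76 min at €83.50/h.
Pay = (2640 × €41.75 + 76 × €83.50) ÷ 60 = €1942.77.

€1942.77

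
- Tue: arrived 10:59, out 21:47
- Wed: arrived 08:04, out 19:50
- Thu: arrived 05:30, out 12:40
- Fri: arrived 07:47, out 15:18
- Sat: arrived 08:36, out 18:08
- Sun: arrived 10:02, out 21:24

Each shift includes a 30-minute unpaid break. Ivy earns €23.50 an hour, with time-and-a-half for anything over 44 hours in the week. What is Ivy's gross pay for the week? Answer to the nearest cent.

€1427.04

Tue: 10:59–21:47 = 10 h 48 min; less 30 min break → 10 h 18 min
Wed: 08:04–19:50 = 11 h 46 min; less 30 min break → 11 h 16 min
Thu: 05:30–12:40 = 7 h 10 min; less 30 min break → 6 h 40 min
Fri: 07:47–15:18 = 7 h 31 min; less 30 min break → 7 h 1 min
Sat: 08:36–18:08 = 9 h 32 min; less 30 min break → 9 h 2 min
Sun: 10:02–21:24 = 11 h 22 min; less 30 min break → 10 h 52 min
Total worked: 55 h 9 min = 3309 min.
Regular 44 h 0 min = 2640 min at €23.50/h; overtime 11 h 9 min = 669 min at €35.25/h.
Pay = (2640 × €23.50 + 669 × €35.25) ÷ 60 = €1427.04.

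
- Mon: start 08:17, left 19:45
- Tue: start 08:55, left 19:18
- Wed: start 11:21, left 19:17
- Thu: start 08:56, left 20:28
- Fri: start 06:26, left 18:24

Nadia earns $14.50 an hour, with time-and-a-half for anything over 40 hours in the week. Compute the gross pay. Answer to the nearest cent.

Mon: 08:17–19:45 = 11 h 28 min
Tue: 08:55–19:18 = 10 h 23 min
Wed: 11:21–19:17 = 7 h 56 min
Thu: 08:56–20:28 = 11 h 32 min
Fri: 06:26–18:24 = 11 h 58 min
Total worked: 53 h 17 min = 3197 min.
Regular 40 h 0 min = 2400 min at $14.50/h; overtime 13 h 17 min = 797 min at $21.75/h.
Pay = (2400 × $14.50 + 797 × $21.75) ÷ 60 = $868.91.

$868.91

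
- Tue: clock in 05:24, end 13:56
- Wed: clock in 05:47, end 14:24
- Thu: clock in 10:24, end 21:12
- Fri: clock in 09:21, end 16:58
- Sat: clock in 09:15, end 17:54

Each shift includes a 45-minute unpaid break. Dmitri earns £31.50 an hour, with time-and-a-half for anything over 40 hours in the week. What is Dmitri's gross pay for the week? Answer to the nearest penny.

Tue: 05:24–13:56 = 8 h 32 min; less 45 min break → 7 h 47 min
Wed: 05:47–14:24 = 8 h 37 min; less 45 min break → 7 h 52 min
Thu: 10:24–21:12 = 10 h 48 min; less 45 min break → 10 h 3 min
Fri: 09:21–16:58 = 7 h 37 min; less 45 min break → 6 h 52 min
Sat: 09:15–17:54 = 8 h 39 min; less 45 min break → 7 h 54 min
Total worked: 40 h 28 min = 2428 min.
Regular 40 h 0 min = 2400 min at £31.50/h; overtime 0 h 28 min = 28 min at £47.25/h.
Pay = (2400 × £31.50 + 28 × £47.25) ÷ 60 = £1282.05.

£1282.05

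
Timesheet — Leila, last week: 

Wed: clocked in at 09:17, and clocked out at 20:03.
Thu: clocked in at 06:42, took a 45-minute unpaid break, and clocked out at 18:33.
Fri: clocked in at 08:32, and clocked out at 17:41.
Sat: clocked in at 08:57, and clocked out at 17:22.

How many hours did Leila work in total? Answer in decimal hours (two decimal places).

39.43 hours

Wed: 09:17–20:03 = 10 h 46 min
Thu: 06:42–18:33 = 11 h 51 min; less 45 min break → 11 h 6 min
Fri: 08:32–17:41 = 9 h 9 min
Sat: 08:57–17:22 = 8 h 25 min
Total: 10 h 46 min + 11 h 6 min + 9 h 9 min + 8 h 25 min = 39 h 26 min.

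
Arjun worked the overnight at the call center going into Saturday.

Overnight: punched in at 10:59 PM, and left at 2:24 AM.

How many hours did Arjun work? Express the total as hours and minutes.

Overnight: 10:59 PM → midnight = 1 h 1 min; midnight → 2:24 AM = 2 h 24 min; span 3 h 25 min

3 h 25 min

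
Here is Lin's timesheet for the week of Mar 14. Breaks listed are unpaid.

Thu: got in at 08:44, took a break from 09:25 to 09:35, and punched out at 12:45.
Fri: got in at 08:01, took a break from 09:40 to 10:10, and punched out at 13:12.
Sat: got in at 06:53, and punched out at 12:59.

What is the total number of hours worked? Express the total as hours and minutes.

14 h 38 min

Thu: 08:44–12:45 = 4 h 1 min; less 10 min break → 3 h 51 min
Fri: 08:01–13:12 = 5 h 11 min; less 30 min break → 4 h 41 min
Sat: 06:53–12:59 = 6 h 6 min
Total: 3 h 51 min + 4 h 41 min + 6 h 6 min = 14 h 38 min.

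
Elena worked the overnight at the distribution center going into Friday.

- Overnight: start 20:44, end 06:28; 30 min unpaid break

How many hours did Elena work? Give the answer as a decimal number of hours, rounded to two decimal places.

9.23 hours

Overnight: 20:44 → midnight = 3 h 16 min; midnight → 06:28 = 6 h 28 min; span 9 h 44 min; less 30 min break → 9 h 14 min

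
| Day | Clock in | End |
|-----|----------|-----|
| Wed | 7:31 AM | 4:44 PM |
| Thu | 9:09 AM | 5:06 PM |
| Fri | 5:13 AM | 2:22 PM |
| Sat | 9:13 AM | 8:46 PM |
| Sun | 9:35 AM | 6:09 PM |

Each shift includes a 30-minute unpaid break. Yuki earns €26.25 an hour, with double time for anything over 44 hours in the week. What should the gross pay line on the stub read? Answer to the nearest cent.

€1153.25

Wed: 7:31 AM–4:44 PM = 9 h 13 min; less 30 min break → 8 h 43 min
Thu: 9:09 AM–5:06 PM = 7 h 57 min; less 30 min break → 7 h 27 min
Fri: 5:13 AM–2:22 PM = 9 h 9 min; less 30 min break → 8 h 39 min
Sat: 9:13 AM–8:46 PM = 11 h 33 min; less 30 min break → 11 h 3 min
Sun: 9:35 AM–6:09 PM = 8 h 34 min; less 30 min break → 8 h 4 min
Total worked: 43 h 56 min = 2636 min.
Regular 43 h 56 min = 2636 min at €26.25/h; overtime 0 h 0 min = 0 min at €52.50/h.
Pay = (2636 × €26.25 + 0 × €52.50) ÷ 60 = €1153.25.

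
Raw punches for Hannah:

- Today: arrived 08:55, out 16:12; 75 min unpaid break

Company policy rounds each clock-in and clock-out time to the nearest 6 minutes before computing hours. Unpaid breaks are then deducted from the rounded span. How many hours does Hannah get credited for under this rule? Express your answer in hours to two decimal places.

Today: in 08:55→08:54, out 16:12→16:12; 7 h 18 min − 75 min = 6 h 3 min

6.05 hours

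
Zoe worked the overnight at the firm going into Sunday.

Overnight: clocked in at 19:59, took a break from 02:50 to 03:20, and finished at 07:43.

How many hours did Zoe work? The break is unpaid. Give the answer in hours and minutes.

Overnight: 19:59 → midnight = 4 h 1 min; midnight → 07:43 = 7 h 43 min; span 11 h 44 min; less 30 min break → 11 h 14 min

11 h 14 min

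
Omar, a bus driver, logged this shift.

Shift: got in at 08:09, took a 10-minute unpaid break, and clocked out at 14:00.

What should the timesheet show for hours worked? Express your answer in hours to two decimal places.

Shift: 08:09–14:00 = 5 h 51 min; less 10 min break → 5 h 41 min

5.68 hours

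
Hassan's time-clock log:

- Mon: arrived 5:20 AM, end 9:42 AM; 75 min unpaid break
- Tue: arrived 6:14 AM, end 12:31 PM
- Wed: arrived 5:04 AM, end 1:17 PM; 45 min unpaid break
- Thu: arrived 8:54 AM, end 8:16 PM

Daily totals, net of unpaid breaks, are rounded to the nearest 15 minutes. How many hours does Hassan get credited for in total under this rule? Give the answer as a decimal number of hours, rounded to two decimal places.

28.00 hours

Mon: 5:20 AM–9:42 AM = 4 h 22 min − 75 min = 3 h 7 min → rounds to 3 h 0 min
Tue: 6:14 AM–12:31 PM = 6 h 17 min → rounds to 6 h 15 min
Wed: 5:04 AM–1:17 PM = 8 h 13 min − 45 min = 7 h 28 min → rounds to 7 h 30 min
Thu: 8:54 AM–8:16 PM = 11 h 22 min → rounds to 11 h 15 min
Total credited: 28 h 0 min.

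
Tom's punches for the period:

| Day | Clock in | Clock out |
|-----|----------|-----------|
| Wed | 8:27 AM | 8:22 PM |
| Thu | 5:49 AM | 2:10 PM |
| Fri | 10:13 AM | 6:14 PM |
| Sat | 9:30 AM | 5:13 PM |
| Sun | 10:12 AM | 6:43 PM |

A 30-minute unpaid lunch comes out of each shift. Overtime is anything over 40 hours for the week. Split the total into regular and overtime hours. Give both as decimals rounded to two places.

Regular 40.00 hours, overtime 2.02 hours

Wed: 8:27 AM–8:22 PM = 11 h 55 min; less 30 min break → 11 h 25 min
Thu: 5:49 AM–2:10 PM = 8 h 21 min; less 30 min break → 7 h 51 min
Fri: 10:13 AM–6:14 PM = 8 h 1 min; less 30 min break → 7 h 31 min
Sat: 9:30 AM–5:13 PM = 7 h 43 min; less 30 min break → 7 h 13 min
Sun: 10:12 AM–6:43 PM = 8 h 31 min; less 30 min break → 8 h 1 min
Total worked: 42 h 1 min = 42.02 h.
Threshold 40 h → overtime 2 h 1 min, regular 40 h 0 min.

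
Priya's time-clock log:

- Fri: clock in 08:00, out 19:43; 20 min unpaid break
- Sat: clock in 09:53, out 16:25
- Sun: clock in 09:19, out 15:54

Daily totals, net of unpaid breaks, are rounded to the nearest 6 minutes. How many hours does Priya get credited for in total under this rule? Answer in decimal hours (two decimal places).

Fri: 08:00–19:43 = 11 h 43 min − 20 min = 11 h 23 min → rounds to 11 h 24 min
Sat: 09:53–16:25 = 6 h 32 min → rounds to 6 h 30 min
Sun: 09:19–15:54 = 6 h 35 min → rounds to 6 h 36 min
Total credited: 24 h 30 min.

24.50 hours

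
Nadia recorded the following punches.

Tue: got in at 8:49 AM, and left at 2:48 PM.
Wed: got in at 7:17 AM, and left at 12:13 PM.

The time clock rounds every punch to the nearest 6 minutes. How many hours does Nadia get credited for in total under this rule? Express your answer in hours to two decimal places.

Tue: in 8:49 AM→8:48 AM, out 2:48 PM→2:48 PM; 6 h 0 min
Wed: in 7:17 AM→7:18 AM, out 12:13 PM→12:12 PM; 4 h 54 min
Total credited: 10 h 54 min.

10.90 hours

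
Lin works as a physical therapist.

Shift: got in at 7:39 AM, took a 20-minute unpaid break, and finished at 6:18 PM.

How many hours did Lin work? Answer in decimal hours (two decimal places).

10.32 hours

Shift: 7:39 AM–6:18 PM = 10 h 39 min; less 20 min break → 10 h 19 min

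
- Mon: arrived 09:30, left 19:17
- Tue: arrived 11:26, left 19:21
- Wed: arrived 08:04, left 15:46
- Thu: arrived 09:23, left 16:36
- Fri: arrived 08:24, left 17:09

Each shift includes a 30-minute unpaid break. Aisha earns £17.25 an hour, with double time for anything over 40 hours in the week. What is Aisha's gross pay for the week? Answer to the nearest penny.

£670.45

Mon: 09:30–19:17 = 9 h 47 min; less 30 min break → 9 h 17 min
Tue: 11:26–19:21 = 7 h 55 min; less 30 min break → 7 h 25 min
Wed: 08:04–15:46 = 7 h 42 min; less 30 min break → 7 h 12 min
Thu: 09:23–16:36 = 7 h 13 min; less 30 min break → 6 h 43 min
Fri: 08:24–17:09 = 8 h 45 min; less 30 min break → 8 h 15 min
Total worked: 38 h 52 min = 2332 min.
Regular 38 h 52 min = 2332 min at £17.25/h; overtime 0 h 0 min = 0 min at £34.50/h.
Pay = (2332 × £17.25 + 0 × £34.50) ÷ 60 = £670.45.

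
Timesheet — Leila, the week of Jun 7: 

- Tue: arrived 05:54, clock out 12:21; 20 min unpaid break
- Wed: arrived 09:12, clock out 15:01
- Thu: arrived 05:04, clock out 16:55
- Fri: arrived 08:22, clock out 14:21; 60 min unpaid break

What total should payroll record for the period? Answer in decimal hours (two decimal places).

Tue: 05:54–12:21 = 6 h 27 min; less 20 min break → 6 h 7 min
Wed: 09:12–15:01 = 5 h 49 min
Thu: 05:04–16:55 = 11 h 51 min
Fri: 08:22–14:21 = 5 h 59 min; less 60 min break → 4 h 59 min
Total: 6 h 7 min + 5 h 49 min + 11 h 51 min + 4 h 59 min = 28 h 46 min.

28.77 hours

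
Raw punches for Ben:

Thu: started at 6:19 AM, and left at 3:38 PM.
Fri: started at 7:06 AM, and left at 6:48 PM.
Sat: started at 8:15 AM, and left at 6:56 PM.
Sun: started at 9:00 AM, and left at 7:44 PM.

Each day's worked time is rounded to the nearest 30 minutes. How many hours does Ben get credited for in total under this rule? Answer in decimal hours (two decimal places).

42.00 hours

Thu: 6:19 AM–3:38 PM = 9 h 19 min → rounds to 9 h 30 min
Fri: 7:06 AM–6:48 PM = 11 h 42 min → rounds to 11 h 30 min
Sat: 8:15 AM–6:56 PM = 10 h 41 min → rounds to 10 h 30 min
Sun: 9:00 AM–7:44 PM = 10 h 44 min → rounds to 10 h 30 min
Total credited: 42 h 0 min.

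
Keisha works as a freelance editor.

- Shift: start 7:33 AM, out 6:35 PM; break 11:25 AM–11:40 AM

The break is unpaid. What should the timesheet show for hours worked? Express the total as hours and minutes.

10 h 47 min

Shift: 7:33 AM–6:35 PM = 11 h 2 min; less 15 min break → 10 h 47 min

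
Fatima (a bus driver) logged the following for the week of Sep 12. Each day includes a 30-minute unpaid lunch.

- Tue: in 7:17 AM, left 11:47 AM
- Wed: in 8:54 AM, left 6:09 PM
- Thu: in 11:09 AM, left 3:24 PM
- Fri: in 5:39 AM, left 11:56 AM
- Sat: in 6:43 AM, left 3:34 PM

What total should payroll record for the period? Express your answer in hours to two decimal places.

Tue: 7:17 AM–11:47 AM = 4 h 30 min; less 30 min break → 4 h 0 min
Wed: 8:54 AM–6:09 PM = 9 h 15 min; less 30 min break → 8 h 45 min
Thu: 11:09 AM–3:24 PM = 4 h 15 min; less 30 min break → 3 h 45 min
Fri: 5:39 AM–11:56 AM = 6 h 17 min; less 30 min break → 5 h 47 min
Sat: 6:43 AM–3:34 PM = 8 h 51 min; less 30 min break → 8 h 21 min
Total: 4 h 0 min + 8 h 45 min + 3 h 45 min + 5 h 47 min + 8 h 21 min = 30 h 38 min.

30.63 hours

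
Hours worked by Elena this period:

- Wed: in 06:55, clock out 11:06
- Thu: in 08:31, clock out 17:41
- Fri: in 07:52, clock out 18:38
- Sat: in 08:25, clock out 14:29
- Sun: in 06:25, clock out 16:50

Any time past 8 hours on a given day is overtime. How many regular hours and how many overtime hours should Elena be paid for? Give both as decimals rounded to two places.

Wed: 06:55–11:06 = 4 h 11 min
Thu: 08:31–17:41 = 9 h 10 min
Fri: 07:52–18:38 = 10 h 46 min
Sat: 08:25–14:29 = 6 h 4 min
Sun: 06:25–16:50 = 10 h 25 min
Wed reg 4 h 11 min / OT 0 h 0 min; Thu reg 8 h 0 min / OT 1 h 10 min; Fri reg 8 h 0 min / OT 2 h 46 min; Sat reg 6 h 4 min / OT 0 h 0 min; Sun reg 8 h 0 min / OT 2 h 25 min.
Totals: regular 34 h 15 min, overtime 6 h 21 min.

Regular 34.25 hours, overtime 6.35 hours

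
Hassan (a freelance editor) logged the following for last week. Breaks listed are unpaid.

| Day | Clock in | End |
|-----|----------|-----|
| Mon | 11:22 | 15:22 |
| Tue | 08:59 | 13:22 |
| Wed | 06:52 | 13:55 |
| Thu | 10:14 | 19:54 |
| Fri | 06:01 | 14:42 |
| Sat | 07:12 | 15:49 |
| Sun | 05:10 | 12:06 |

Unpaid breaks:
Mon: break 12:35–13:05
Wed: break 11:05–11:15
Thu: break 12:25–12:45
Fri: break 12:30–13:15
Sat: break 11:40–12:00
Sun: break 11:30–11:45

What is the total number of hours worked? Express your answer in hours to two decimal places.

47.00 hours

Mon: 11:22–15:22 = 4 h 0 min; less 30 min break → 3 h 30 min
Tue: 08:59–13:22 = 4 h 23 min
Wed: 06:52–13:55 = 7 h 3 min; less 10 min break → 6 h 53 min
Thu: 10:14–19:54 = 9 h 40 min; less 20 min break → 9 h 20 min
Fri: 06:01–14:42 = 8 h 41 min; less 45 min break → 7 h 56 min
Sat: 07:12–15:49 = 8 h 37 min; less 20 min break → 8 h 17 min
Sun: 05:10–12:06 = 6 h 56 min; less 15 min break → 6 h 41 min
Total: 3 h 30 min + 4 h 23 min + 6 h 53 min + 9 h 20 min + 7 h 56 min + 8 h 17 min + 6 h 41 min = 47 h 0 min.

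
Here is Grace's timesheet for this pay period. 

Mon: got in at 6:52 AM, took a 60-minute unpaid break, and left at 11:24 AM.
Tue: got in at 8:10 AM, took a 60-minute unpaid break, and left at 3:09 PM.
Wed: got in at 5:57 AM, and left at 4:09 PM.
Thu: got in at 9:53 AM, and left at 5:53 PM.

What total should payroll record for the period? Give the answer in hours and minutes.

Mon: 6:52 AM–11:24 AM = 4 h 32 min; less 60 min break → 3 h 32 min
Tue: 8:10 AM–3:09 PM = 6 h 59 min; less 60 min break → 5 h 59 min
Wed: 5:57 AM–4:09 PM = 10 h 12 min
Thu: 9:53 AM–5:53 PM = 8 h 0 min
Total: 3 h 32 min + 5 h 59 min + 10 h 12 min + 8 h 0 min = 27 h 43 min.

27 h 43 min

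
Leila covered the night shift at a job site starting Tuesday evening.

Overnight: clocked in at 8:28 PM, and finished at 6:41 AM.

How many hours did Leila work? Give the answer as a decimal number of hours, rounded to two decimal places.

Overnight: 8:28 PM → midnight = 3 h 32 min; midnight → 6:41 AM = 6 h 41 min; span 10 h 13 min

10.22 hours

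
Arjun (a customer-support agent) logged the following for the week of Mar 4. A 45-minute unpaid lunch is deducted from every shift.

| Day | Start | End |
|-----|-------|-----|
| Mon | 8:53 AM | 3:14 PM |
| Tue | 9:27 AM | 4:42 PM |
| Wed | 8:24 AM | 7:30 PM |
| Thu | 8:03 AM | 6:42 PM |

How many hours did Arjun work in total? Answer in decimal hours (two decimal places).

Mon: 8:53 AM–3:14 PM = 6 h 21 min; less 45 min break → 5 h 36 min
Tue: 9:27 AM–4:42 PM = 7 h 15 min; less 45 min break → 6 h 30 min
Wed: 8:24 AM–7:30 PM = 11 h 6 min; less 45 min break → 10 h 21 min
Thu: 8:03 AM–6:42 PM = 10 h 39 min; less 45 min break → 9 h 54 min
Total: 5 h 36 min + 6 h 30 min + 10 h 21 min + 9 h 54 min = 32 h 21 min.

32.35 hours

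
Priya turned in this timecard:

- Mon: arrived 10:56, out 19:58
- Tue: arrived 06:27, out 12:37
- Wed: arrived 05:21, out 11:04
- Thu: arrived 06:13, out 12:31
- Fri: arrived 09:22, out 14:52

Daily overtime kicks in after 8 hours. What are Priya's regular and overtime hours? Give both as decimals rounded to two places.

Regular 31.68 hours, overtime 1.03 hours

Mon: 10:56–19:58 = 9 h 2 min
Tue: 06:27–12:37 = 6 h 10 min
Wed: 05:21–11:04 = 5 h 43 min
Thu: 06:13–12:31 = 6 h 18 min
Fri: 09:22–14:52 = 5 h 30 min
Mon reg 8 h 0 min / OT 1 h 2 min; Tue reg 6 h 10 min / OT 0 h 0 min; Wed reg 5 h 43 min / OT 0 h 0 min; Thu reg 6 h 18 min / OT 0 h 0 min; Fri reg 5 h 30 min / OT 0 h 0 min.
Totals: regular 31 h 41 min, overtime 1 h 2 min.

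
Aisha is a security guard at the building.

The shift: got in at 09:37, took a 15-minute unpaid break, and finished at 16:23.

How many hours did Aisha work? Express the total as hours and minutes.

The shift: 09:37–16:23 = 6 h 46 min; less 15 min break → 6 h 31 min

6 h 31 min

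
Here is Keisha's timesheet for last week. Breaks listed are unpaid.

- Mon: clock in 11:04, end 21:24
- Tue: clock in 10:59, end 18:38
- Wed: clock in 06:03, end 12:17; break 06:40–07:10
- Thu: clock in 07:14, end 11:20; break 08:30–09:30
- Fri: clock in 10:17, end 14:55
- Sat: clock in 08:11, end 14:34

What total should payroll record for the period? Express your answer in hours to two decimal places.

37.83 hours

Mon: 11:04–21:24 = 10 h 20 min
Tue: 10:59–18:38 = 7 h 39 min
Wed: 06:03–12:17 = 6 h 14 min; less 30 min break → 5 h 44 min
Thu: 07:14–11:20 = 4 h 6 min; less 60 min break → 3 h 6 min
Fri: 10:17–14:55 = 4 h 38 min
Sat: 08:11–14:34 = 6 h 23 min
Total: 10 h 20 min + 7 h 39 min + 5 h 44 min + 3 h 6 min + 4 h 38 min + 6 h 23 min = 37 h 50 min.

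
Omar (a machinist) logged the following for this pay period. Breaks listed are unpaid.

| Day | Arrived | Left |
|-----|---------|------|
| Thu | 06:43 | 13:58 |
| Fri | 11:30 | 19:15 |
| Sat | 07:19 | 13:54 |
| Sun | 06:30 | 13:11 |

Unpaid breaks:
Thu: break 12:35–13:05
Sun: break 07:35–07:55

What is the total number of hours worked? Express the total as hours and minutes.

27 h 26 min

Thu: 06:43–13:58 = 7 h 15 min; less 30 min break → 6 h 45 min
Fri: 11:30–19:15 = 7 h 45 min
Sat: 07:19–13:54 = 6 h 35 min
Sun: 06:30–13:11 = 6 h 41 min; less 20 min break → 6 h 21 min
Total: 6 h 45 min + 7 h 45 min + 6 h 35 min + 6 h 21 min = 27 h 26 min.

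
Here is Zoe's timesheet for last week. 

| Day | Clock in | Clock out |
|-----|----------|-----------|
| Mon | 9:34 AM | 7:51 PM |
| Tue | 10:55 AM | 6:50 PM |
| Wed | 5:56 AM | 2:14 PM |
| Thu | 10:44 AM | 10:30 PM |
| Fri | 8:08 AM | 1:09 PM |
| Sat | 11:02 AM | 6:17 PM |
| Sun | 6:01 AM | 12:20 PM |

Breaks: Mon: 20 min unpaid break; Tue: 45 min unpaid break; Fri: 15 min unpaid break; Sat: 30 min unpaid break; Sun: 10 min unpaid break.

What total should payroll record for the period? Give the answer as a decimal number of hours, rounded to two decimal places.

54.85 hours

Mon: 9:34 AM–7:51 PM = 10 h 17 min; less 20 min break → 9 h 57 min
Tue: 10:55 AM–6:50 PM = 7 h 55 min; less 45 min break → 7 h 10 min
Wed: 5:56 AM–2:14 PM = 8 h 18 min
Thu: 10:44 AM–10:30 PM = 11 h 46 min
Fri: 8:08 AM–1:09 PM = 5 h 1 min; less 15 min break → 4 h 46 min
Sat: 11:02 AM–6:17 PM = 7 h 15 min; less 30 min break → 6 h 45 min
Sun: 6:01 AM–12:20 PM = 6 h 19 min; less 10 min break → 6 h 9 min
Total: 9 h 57 min + 7 h 10 min + 8 h 18 min + 11 h 46 min + 4 h 46 min + 6 h 45 min + 6 h 9 min = 54 h 51 min.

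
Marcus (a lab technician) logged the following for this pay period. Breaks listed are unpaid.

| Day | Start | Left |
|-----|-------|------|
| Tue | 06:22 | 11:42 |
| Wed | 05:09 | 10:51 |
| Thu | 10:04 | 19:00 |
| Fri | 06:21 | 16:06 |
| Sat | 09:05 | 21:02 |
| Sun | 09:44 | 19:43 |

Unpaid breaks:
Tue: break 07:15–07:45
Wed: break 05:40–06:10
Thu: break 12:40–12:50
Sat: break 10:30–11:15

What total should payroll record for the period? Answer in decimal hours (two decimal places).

Tue: 06:22–11:42 = 5 h 20 min; less 30 min break → 4 h 50 min
Wed: 05:09–10:51 = 5 h 42 min; less 30 min break → 5 h 12 min
Thu: 10:04–19:00 = 8 h 56 min; less 10 min break → 8 h 46 min
Fri: 06:21–16:06 = 9 h 45 min
Sat: 09:05–21:02 = 11 h 57 min; less 45 min break → 11 h 12 min
Sun: 09:44–19:43 = 9 h 59 min
Total: 4 h 50 min + 5 h 12 min + 8 h 46 min + 9 h 45 min + 11 h 12 min + 9 h 59 min = 49 h 44 min.

49.73 hours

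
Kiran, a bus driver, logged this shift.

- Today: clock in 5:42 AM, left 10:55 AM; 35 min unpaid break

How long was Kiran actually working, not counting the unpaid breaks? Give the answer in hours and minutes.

Today: 5:42 AM–10:55 AM = 5 h 13 min; less 35 min break → 4 h 38 min

4 h 38 min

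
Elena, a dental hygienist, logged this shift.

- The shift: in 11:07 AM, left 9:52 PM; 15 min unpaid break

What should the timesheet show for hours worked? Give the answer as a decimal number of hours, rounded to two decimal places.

10.50 hours

The shift: 11:07 AM–9:52 PM = 10 h 45 min; less 15 min break → 10 h 30 min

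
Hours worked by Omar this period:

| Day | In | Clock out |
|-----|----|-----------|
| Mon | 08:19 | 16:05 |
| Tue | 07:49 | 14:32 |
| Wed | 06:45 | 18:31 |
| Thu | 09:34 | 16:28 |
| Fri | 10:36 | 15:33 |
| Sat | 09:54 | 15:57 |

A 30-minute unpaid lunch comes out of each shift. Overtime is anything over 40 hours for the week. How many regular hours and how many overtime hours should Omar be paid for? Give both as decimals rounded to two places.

Mon: 08:19–16:05 = 7 h 46 min; less 30 min break → 7 h 16 min
Tue: 07:49–14:32 = 6 h 43 min; less 30 min break → 6 h 13 min
Wed: 06:45–18:31 = 11 h 46 min; less 30 min break → 11 h 16 min
Thu: 09:34–16:28 = 6 h 54 min; less 30 min break → 6 h 24 min
Fri: 10:36–15:33 = 4 h 57 min; less 30 min break → 4 h 27 min
Sat: 09:54–15:57 = 6 h 3 min; less 30 min break → 5 h 33 min
Total worked: 41 h 9 min = 41.15 h.
Threshold 40 h → overtime 1 h 9 min, regular 40 h 0 min.

Regular 40.00 hours, overtime 1.15 hours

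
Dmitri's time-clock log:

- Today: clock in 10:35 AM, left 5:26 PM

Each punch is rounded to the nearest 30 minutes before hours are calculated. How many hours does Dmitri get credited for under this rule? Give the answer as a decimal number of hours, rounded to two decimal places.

Today: in 10:35 AM→10:30 AM, out 5:26 PM→5:30 PM; 7 h 0 min

7.00 hours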